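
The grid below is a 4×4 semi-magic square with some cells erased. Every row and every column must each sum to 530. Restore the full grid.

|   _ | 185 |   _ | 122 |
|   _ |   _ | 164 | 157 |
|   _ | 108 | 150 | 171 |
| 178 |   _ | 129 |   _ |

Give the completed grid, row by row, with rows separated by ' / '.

136 185 87 122 / 115 94 164 157 / 101 108 150 171 / 178 143 129 80

From row 3, 530 − (108 + 150 + 171) gives (3,1) = 101.
The remaining cell in column 3 is (1,3) = 530 − 443 = 87.
Column 4 must total 530; the given cells sum to 450, so (4,4) = 80.
The remaining cell in row 1 is (1,1) = 530 − 394 = 136.
Row 4: 178 + 129 + 80 + ? = 530, so (4,2) = 143.
From column 1, 530 − (136 + 101 + 178) gives (2,1) = 115.
From column 2, 530 − (185 + 108 + 143) gives (2,2) = 94.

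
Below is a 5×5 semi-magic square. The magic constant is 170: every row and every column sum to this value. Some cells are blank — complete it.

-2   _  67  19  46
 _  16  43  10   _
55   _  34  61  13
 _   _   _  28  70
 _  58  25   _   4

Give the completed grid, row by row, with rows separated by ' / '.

-2 40 67 19 46 / 64 16 43 10 37 / 55 7 34 61 13 / 22 49 1 28 70 / 31 58 25 52 4

Row 1 needs 170; the known cells sum to 130, so (1,2) = 40.
Row 3 needs 170; the known cells sum to 163, so (3,2) = 7.
Column 2 must total 170; the given cells sum to 121, so (4,2) = 49.
The remaining cell in column 3 is (4,3) = 170 − 169 = 1.
The remaining cell in column 4 is (5,4) = 170 − 118 = 52.
Column 5: 46 + 13 + 70 + 4 + ? = 170, so (2,5) = 37.
Row 2 needs 170; the known cells sum to 106, so (2,1) = 64.
Row 4 needs 170; the known cells sum to 148, so (4,1) = 22.
From row 5, 170 − (58 + 25 + 52 + 4) gives (5,1) = 31.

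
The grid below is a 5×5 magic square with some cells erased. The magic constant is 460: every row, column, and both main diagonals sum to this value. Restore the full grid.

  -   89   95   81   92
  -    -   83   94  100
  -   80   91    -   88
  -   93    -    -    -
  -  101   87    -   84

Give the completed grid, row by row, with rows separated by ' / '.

103 89 95 81 92 / 86 97 83 94 100 / 99 80 91 102 88 / 82 93 104 85 96 / 90 101 87 98 84

Row 1 must total 460; the given cells sum to 357, so (1,1) = 103.
From column 2, 460 − (89 + 80 + 93 + 101) gives (2,2) = 97.
Using column 3: 95 + 83 + 91 + 87 + ? → (4,3) = 460 − 356 = 104.
Column 5 needs 460; the known cells sum to 364, so (4,5) = 96.
Main diagonal must total 460; the given cells sum to 375, so (4,4) = 85.
Using anti-diagonal: 92 + 94 + 91 + 93 + ? → (5,1) = 460 − 370 = 90.
Row 2: 97 + 83 + 94 + 100 + ? = 460, so (2,1) = 86.
From row 4, 460 − (93 + 104 + 85 + 96) gives (4,1) = 82.
Using row 5: 90 + 101 + 87 + 84 + ? → (5,4) = 460 − 362 = 98.
The remaining cell in column 1 is (3,1) = 460 − 361 = 99.
Using column 4: 81 + 94 + 85 + 98 + ? → (3,4) = 460 − 358 = 102.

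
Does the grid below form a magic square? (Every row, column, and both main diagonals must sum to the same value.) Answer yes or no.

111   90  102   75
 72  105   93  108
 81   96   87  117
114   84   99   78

No — column 3 sums to 381 but row 2 sums to 378.

Row 1: 111 + 90 + 102 + 75 = 378.
Row 2: 72 + 105 + 93 + 108 = 378.
Row 3: 81 + 96 + 87 + 117 = 381.
Row 4: 114 + 84 + 99 + 78 = 375.
Column 1: 111 + 72 + 81 + 114 = 378.
Column 2: 90 + 105 + 96 + 84 = 375.
Column 3: 102 + 93 + 87 + 99 = 381.
Column 4: 75 + 108 + 117 + 78 = 378.
Main diagonal: 111 + 105 + 87 + 78 = 381.
Anti-diagonal: 75 + 93 + 96 + 114 = 378.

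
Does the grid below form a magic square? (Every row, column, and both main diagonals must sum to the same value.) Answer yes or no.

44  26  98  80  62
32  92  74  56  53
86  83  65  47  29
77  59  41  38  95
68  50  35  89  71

Row 1: 44 + 26 + 98 + 80 + 62 = 310.
Row 2: 32 + 92 + 74 + 56 + 53 = 307.
Row 3: 86 + 83 + 65 + 47 + 29 = 310.
Row 4: 77 + 59 + 41 + 38 + 95 = 310.
Row 5: 68 + 50 + 35 + 89 + 71 = 313.
Column 1: 44 + 32 + 86 + 77 + 68 = 307.
Column 2: 26 + 92 + 83 + 59 + 50 = 310.
Column 3: 98 + 74 + 65 + 41 + 35 = 313.
Column 4: 80 + 56 + 47 + 38 + 89 = 310.
Column 5: 62 + 53 + 29 + 95 + 71 = 310.
Main diagonal: 44 + 92 + 65 + 38 + 71 = 310.
Anti-diagonal: 62 + 56 + 65 + 59 + 68 = 310.

No — row 4 sums to 310 but column 1 sums to 307.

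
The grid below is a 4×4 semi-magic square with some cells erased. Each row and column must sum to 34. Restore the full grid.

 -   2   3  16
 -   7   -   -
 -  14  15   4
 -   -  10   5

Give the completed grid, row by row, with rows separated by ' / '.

13 2 3 16 / 12 7 6 9 / 1 14 15 4 / 8 11 10 5

Row 1: 2 + 3 + 16 + ? = 34, so (1,1) = 13.
Row 3 must total 34; the given cells sum to 33, so (3,1) = 1.
Using column 2: 2 + 7 + 14 + ? → (4,2) = 34 − 23 = 11.
Column 3: 3 + 15 + 10 + ? = 34, so (2,3) = 6.
Column 4: 16 + 4 + 5 + ? = 34, so (2,4) = 9.
Row 2 must total 34; the given cells sum to 22, so (2,1) = 12.
Row 4 must total 34; the given cells sum to 26, so (4,1) = 8.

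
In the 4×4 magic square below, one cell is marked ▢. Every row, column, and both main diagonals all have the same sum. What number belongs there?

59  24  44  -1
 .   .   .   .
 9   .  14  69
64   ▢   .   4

19

Row 1 is complete and sums to 126; that is the magic constant.
The remaining cell in row 3 is (3,2) = 126 − 92 = 34.
Column 1 needs 126; the known cells sum to 132, so (2,1) = -6.
From column 4, 126 − (-1 + 69 + 4) gives (2,4) = 54.
The remaining cell in main diagonal is (2,2) = 126 − 77 = 49.
The remaining cell in anti-diagonal is (2,3) = 126 − 97 = 29.
Column 2: 24 + 49 + 34 + ? = 126, so (4,2) = 19.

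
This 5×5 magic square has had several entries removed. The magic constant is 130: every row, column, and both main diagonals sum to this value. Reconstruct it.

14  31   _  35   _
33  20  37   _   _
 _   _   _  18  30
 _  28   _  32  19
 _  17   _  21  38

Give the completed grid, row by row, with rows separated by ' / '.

The remaining cell in column 2 is (3,2) = 130 − 96 = 34.
Column 4 needs 130; the known cells sum to 106, so (2,4) = 24.
From main diagonal, 130 − (14 + 20 + 32 + 38) gives (3,3) = 26.
Row 2 needs 130; the known cells sum to 114, so (2,5) = 16.
The remaining cell in row 3 is (3,1) = 130 − 108 = 22.
Column 5: 16 + 30 + 19 + 38 + ? = 130, so (1,5) = 27.
The remaining cell in anti-diagonal is (5,1) = 130 − 105 = 25.
Row 1: 14 + 31 + 35 + 27 + ? = 130, so (1,3) = 23.
Row 5 needs 130; the known cells sum to 101, so (5,3) = 29.
The remaining cell in column 1 is (4,1) = 130 − 94 = 36.
Column 3 needs 130; the known cells sum to 115, so (4,3) = 15.

14 31 23 35 27 / 33 20 37 24 16 / 22 34 26 18 30 / 36 28 15 32 19 / 25 17 29 21 38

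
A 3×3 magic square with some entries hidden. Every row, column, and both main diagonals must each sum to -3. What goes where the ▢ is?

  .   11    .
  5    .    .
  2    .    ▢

From column 1, -3 − (5 + 2) gives (1,1) = -10.
Row 1 needs -3; the known cells sum to 1, so (1,3) = -4.
Anti-diagonal: -4 + 2 + ? = -3, so (2,2) = -1.
Using row 2: 5 + (-1) + ? → (2,3) = -3 − 4 = -7.
Column 2 needs -3; the known cells sum to 10, so (3,2) = -13.
From column 3, -3 − (-4 + (-7)) gives (3,3) = 8.

8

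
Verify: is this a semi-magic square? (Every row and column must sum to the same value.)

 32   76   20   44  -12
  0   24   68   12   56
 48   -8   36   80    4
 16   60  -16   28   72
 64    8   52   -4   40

Row 1: 32 + 76 + 20 + 44 + (-12) = 160.
Row 2: 0 + 24 + 68 + 12 + 56 = 160.
Row 3: 48 + (-8) + 36 + 80 + 4 = 160.
Row 4: 16 + 60 + (-16) + 28 + 72 = 160.
Row 5: 64 + 8 + 52 + (-4) + 40 = 160.
Column 1: 32 + 0 + 48 + 16 + 64 = 160.
Column 2: 76 + 24 + (-8) + 60 + 8 = 160.
Column 3: 20 + 68 + 36 + (-16) + 52 = 160.
Column 4: 44 + 12 + 80 + 28 + (-4) = 160.
Column 5: -12 + 56 + 4 + 72 + 40 = 160.
All lines sum to 160.

Yes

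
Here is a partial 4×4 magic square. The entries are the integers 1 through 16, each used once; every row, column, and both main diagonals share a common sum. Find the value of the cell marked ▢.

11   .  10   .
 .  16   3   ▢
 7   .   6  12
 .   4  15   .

13

The entries are 1 through 16, which sum to 136, so each line sums to 136/4 = 34.
Row 3 must total 34; the given cells sum to 25, so (3,2) = 9.
Column 2: 16 + 9 + 4 + ? = 34, so (1,2) = 5.
Main diagonal: 11 + 16 + 6 + ? = 34, so (4,4) = 1.
Row 1 must total 34; the given cells sum to 26, so (1,4) = 8.
Row 4 needs 34; the known cells sum to 20, so (4,1) = 14.
The remaining cell in column 1 is (2,1) = 34 − 32 = 2.
Column 4: 8 + 12 + 1 + ? = 34, so (2,4) = 13.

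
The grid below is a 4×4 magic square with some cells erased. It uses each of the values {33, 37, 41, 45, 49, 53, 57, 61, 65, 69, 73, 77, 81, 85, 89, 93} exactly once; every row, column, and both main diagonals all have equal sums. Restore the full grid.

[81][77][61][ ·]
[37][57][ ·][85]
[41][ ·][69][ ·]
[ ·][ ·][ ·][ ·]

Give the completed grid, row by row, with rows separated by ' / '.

81 77 61 33 / 37 57 73 85 / 41 53 69 89 / 93 65 49 45

The 16 entries sum to 1008, so each line sums to 1008/4 = 252.
Row 1 must total 252; the given cells sum to 219, so (1,4) = 33.
The remaining cell in row 2 is (2,3) = 252 − 179 = 73.
From column 1, 252 − (81 + 37 + 41) gives (4,1) = 93.
Column 3 must total 252; the given cells sum to 203, so (4,3) = 49.
Main diagonal must total 252; the given cells sum to 207, so (4,4) = 45.
Anti-diagonal must total 252; the given cells sum to 199, so (3,2) = 53.
Row 3: 41 + 53 + 69 + ? = 252, so (3,4) = 89.
Row 4 needs 252; the known cells sum to 187, so (4,2) = 65.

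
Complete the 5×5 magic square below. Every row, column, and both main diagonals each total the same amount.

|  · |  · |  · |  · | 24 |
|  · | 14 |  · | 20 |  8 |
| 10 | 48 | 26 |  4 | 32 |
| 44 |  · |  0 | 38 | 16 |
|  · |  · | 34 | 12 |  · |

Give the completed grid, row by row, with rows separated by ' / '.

2 30 18 46 24 / 36 14 42 20 8 / 10 48 26 4 32 / 44 22 0 38 16 / 28 6 34 12 40

Row 3 is already complete: 10 + 48 + 26 + 4 + 32 = 120, so that is the magic constant.
Using row 4: 44 + 0 + 38 + 16 + ? → (4,2) = 120 − 98 = 22.
Column 4: 20 + 4 + 38 + 12 + ? = 120, so (1,4) = 46.
Column 5 needs 120; the known cells sum to 80, so (5,5) = 40.
Main diagonal must total 120; the given cells sum to 118, so (1,1) = 2.
Anti-diagonal needs 120; the known cells sum to 92, so (5,1) = 28.
Row 5: 28 + 34 + 12 + 40 + ? = 120, so (5,2) = 6.
Column 1 must total 120; the given cells sum to 84, so (2,1) = 36.
Column 2: 14 + 48 + 22 + 6 + ? = 120, so (1,2) = 30.
Row 1 must total 120; the given cells sum to 102, so (1,3) = 18.
Row 2 must total 120; the given cells sum to 78, so (2,3) = 42.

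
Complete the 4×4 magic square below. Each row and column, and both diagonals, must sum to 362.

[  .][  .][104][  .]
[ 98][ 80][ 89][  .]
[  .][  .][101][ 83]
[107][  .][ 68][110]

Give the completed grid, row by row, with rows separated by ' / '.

The remaining cell in row 2 is (2,4) = 362 − 267 = 95.
Row 4 needs 362; the known cells sum to 285, so (4,2) = 77.
From column 4, 362 − (95 + 83 + 110) gives (1,4) = 74.
The remaining cell in main diagonal is (1,1) = 362 − 291 = 71.
Anti-diagonal: 74 + 89 + 107 + ? = 362, so (3,2) = 92.
From row 1, 362 − (71 + 104 + 74) gives (1,2) = 113.
The remaining cell in row 3 is (3,1) = 362 − 276 = 86.

71 113 104 74 / 98 80 89 95 / 86 92 101 83 / 107 77 68 110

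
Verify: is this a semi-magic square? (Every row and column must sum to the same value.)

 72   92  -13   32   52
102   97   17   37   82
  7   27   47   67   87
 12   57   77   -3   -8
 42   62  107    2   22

No — column 3 sums to 235 but column 2 sums to 335.

Row 1: 72 + 92 + (-13) + 32 + 52 = 235.
Row 2: 102 + 97 + 17 + 37 + 82 = 335.
Row 3: 7 + 27 + 47 + 67 + 87 = 235.
Row 4: 12 + 57 + 77 + (-3) + (-8) = 135.
Row 5: 42 + 62 + 107 + 2 + 22 = 235.
Column 1: 72 + 102 + 7 + 12 + 42 = 235.
Column 2: 92 + 97 + 27 + 57 + 62 = 335.
Column 3: -13 + 17 + 47 + 77 + 107 = 235.
Column 4: 32 + 37 + 67 + (-3) + 2 = 135.
Column 5: 52 + 82 + 87 + (-8) + 22 = 235.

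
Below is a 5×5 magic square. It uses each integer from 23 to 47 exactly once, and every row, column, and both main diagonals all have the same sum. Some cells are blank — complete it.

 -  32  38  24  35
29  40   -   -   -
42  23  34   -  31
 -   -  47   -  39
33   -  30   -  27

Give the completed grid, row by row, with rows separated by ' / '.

The entries are 23 through 47, which sum to 875, so each line sums to 875/5 = 175.
Row 1 needs 175; the known cells sum to 129, so (1,1) = 46.
Using row 3: 42 + 23 + 34 + 31 + ? → (3,4) = 175 − 130 = 45.
Column 1 must total 175; the given cells sum to 150, so (4,1) = 25.
Column 3: 38 + 34 + 47 + 30 + ? = 175, so (2,3) = 26.
The remaining cell in column 5 is (2,5) = 175 − 132 = 43.
Using main diagonal: 46 + 40 + 34 + 27 + ? → (4,4) = 175 − 147 = 28.
Row 2: 29 + 40 + 26 + 43 + ? = 175, so (2,4) = 37.
Row 4 needs 175; the known cells sum to 139, so (4,2) = 36.
From column 2, 175 − (32 + 40 + 23 + 36) gives (5,2) = 44.
Column 4: 24 + 37 + 45 + 28 + ? = 175, so (5,4) = 41.

46 32 38 24 35 / 29 40 26 37 43 / 42 23 34 45 31 / 25 36 47 28 39 / 33 44 30 41 27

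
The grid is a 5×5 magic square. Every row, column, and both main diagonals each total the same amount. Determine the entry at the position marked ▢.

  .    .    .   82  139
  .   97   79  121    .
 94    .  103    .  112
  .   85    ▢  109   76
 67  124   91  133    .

127

Anti-diagonal is complete and sums to 515; that is the magic constant.
Row 5 needs 515; the known cells sum to 415, so (5,5) = 100.
From column 4, 515 − (82 + 121 + 109 + 133) gives (3,4) = 70.
The remaining cell in column 5 is (2,5) = 515 − 427 = 88.
Using main diagonal: 97 + 103 + 109 + 100 + ? → (1,1) = 515 − 409 = 106.
Row 2: 97 + 79 + 121 + 88 + ? = 515, so (2,1) = 130.
Row 3 needs 515; the known cells sum to 379, so (3,2) = 136.
Using column 1: 106 + 130 + 94 + 67 + ? → (4,1) = 515 − 397 = 118.
Column 2 must total 515; the given cells sum to 442, so (1,2) = 73.
The remaining cell in row 1 is (1,3) = 515 − 400 = 115.
Row 4 must total 515; the given cells sum to 388, so (4,3) = 127.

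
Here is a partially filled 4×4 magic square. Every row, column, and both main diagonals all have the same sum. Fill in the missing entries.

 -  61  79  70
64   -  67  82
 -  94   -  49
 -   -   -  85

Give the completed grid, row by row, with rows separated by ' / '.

Column 4 is already complete: 70 + 82 + 49 + 85 = 286, so that is the magic constant.
Row 1 must total 286; the given cells sum to 210, so (1,1) = 76.
Using row 2: 64 + 67 + 82 + ? → (2,2) = 286 − 213 = 73.
Column 2: 61 + 73 + 94 + ? = 286, so (4,2) = 58.
Main diagonal: 76 + 73 + 85 + ? = 286, so (3,3) = 52.
The remaining cell in anti-diagonal is (4,1) = 286 − 231 = 55.
Using row 3: 94 + 52 + 49 + ? → (3,1) = 286 − 195 = 91.
From row 4, 286 − (55 + 58 + 85) gives (4,3) = 88.

76 61 79 70 / 64 73 67 82 / 91 94 52 49 / 55 58 88 85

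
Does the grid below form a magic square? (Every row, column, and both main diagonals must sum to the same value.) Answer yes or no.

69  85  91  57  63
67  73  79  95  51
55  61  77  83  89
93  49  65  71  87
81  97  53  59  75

Row 1: 69 + 85 + 91 + 57 + 63 = 365.
Row 2: 67 + 73 + 79 + 95 + 51 = 365.
Row 3: 55 + 61 + 77 + 83 + 89 = 365.
Row 4: 93 + 49 + 65 + 71 + 87 = 365.
Row 5: 81 + 97 + 53 + 59 + 75 = 365.
Column 1: 69 + 67 + 55 + 93 + 81 = 365.
Column 2: 85 + 73 + 61 + 49 + 97 = 365.
Column 3: 91 + 79 + 77 + 65 + 53 = 365.
Column 4: 57 + 95 + 83 + 71 + 59 = 365.
Column 5: 63 + 51 + 89 + 87 + 75 = 365.
Main diagonal: 69 + 73 + 77 + 71 + 75 = 365.
Anti-diagonal: 63 + 95 + 77 + 49 + 81 = 365.
All lines sum to 365.

Yes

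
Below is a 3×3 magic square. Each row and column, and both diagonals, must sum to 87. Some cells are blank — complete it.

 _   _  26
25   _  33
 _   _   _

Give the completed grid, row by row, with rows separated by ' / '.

Row 2: 25 + 33 + ? = 87, so (2,2) = 29.
The remaining cell in column 3 is (3,3) = 87 − 59 = 28.
Main diagonal must total 87; the given cells sum to 57, so (1,1) = 30.
Anti-diagonal needs 87; the known cells sum to 55, so (3,1) = 32.
The remaining cell in row 1 is (1,2) = 87 − 56 = 31.
The remaining cell in row 3 is (3,2) = 87 − 60 = 27.

30 31 26 / 25 29 33 / 32 27 28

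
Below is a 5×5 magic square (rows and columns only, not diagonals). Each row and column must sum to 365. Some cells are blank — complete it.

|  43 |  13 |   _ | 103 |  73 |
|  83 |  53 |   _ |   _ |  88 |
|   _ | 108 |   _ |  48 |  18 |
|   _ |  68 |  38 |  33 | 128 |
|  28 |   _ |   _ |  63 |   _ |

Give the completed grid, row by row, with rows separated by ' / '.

43 13 133 103 73 / 83 53 23 118 88 / 113 108 78 48 18 / 98 68 38 33 128 / 28 123 93 63 58

Using row 1: 43 + 13 + 103 + 73 + ? → (1,3) = 365 − 232 = 133.
Row 4: 68 + 38 + 33 + 128 + ? = 365, so (4,1) = 98.
Column 1: 43 + 83 + 98 + 28 + ? = 365, so (3,1) = 113.
Using column 2: 13 + 53 + 108 + 68 + ? → (5,2) = 365 − 242 = 123.
Column 4 needs 365; the known cells sum to 247, so (2,4) = 118.
From column 5, 365 − (73 + 88 + 18 + 128) gives (5,5) = 58.
Using row 2: 83 + 53 + 118 + 88 + ? → (2,3) = 365 − 342 = 23.
The remaining cell in row 3 is (3,3) = 365 − 287 = 78.
The remaining cell in row 5 is (5,3) = 365 − 272 = 93.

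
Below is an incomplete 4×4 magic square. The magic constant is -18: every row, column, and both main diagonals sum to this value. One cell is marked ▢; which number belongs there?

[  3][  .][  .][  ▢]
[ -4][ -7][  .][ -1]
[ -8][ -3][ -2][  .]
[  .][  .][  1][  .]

0

The remaining cell in row 2 is (2,3) = -18 − (-12) = -6.
Row 3 needs -18; the known cells sum to -13, so (3,4) = -5.
The remaining cell in column 1 is (4,1) = -18 − (-9) = -9.
Column 3: -6 + (-2) + 1 + ? = -18, so (1,3) = -11.
Main diagonal needs -18; the known cells sum to -6, so (4,4) = -12.
Using anti-diagonal: -6 + (-3) + (-9) + ? → (1,4) = -18 − (-18) = 0.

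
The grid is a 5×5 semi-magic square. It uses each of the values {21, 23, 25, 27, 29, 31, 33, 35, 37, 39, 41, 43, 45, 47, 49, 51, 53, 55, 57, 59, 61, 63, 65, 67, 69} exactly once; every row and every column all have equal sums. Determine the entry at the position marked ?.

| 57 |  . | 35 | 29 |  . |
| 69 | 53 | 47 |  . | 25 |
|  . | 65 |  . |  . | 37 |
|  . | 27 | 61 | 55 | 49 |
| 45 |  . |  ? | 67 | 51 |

23

The 25 entries sum to 1125, so each line sums to 1125/5 = 225.
Row 2 needs 225; the known cells sum to 194, so (2,4) = 31.
Using row 4: 27 + 61 + 55 + 49 + ? → (4,1) = 225 − 192 = 33.
The remaining cell in column 1 is (3,1) = 225 − 204 = 21.
Column 4: 29 + 31 + 55 + 67 + ? = 225, so (3,4) = 43.
Column 5: 25 + 37 + 49 + 51 + ? = 225, so (1,5) = 63.
Using row 1: 57 + 35 + 29 + 63 + ? → (1,2) = 225 − 184 = 41.
Row 3 needs 225; the known cells sum to 166, so (3,3) = 59.
From column 2, 225 − (41 + 53 + 65 + 27) gives (5,2) = 39.
Column 3 must total 225; the given cells sum to 202, so (5,3) = 23.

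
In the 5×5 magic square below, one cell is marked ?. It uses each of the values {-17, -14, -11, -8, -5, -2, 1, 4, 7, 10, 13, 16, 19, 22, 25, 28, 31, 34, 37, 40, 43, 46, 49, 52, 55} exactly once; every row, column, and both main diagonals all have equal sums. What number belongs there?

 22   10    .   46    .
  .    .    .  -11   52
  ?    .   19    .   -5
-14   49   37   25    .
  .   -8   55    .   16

The 25 entries sum to 475, so each line sums to 475/5 = 95.
From row 4, 95 − (-14 + 49 + 37 + 25) gives (4,5) = -2.
From column 5, 95 − (52 + (-5) + (-2) + 16) gives (1,5) = 34.
Using main diagonal: 22 + 19 + 25 + 16 + ? → (2,2) = 95 − 82 = 13.
The remaining cell in anti-diagonal is (5,1) = 95 − 91 = 4.
Row 1: 22 + 10 + 46 + 34 + ? = 95, so (1,3) = -17.
From row 5, 95 − (4 + (-8) + 55 + 16) gives (5,4) = 28.
Column 2 needs 95; the known cells sum to 64, so (3,2) = 31.
Using column 3: -17 + 19 + 37 + 55 + ? → (2,3) = 95 − 94 = 1.
From column 4, 95 − (46 + (-11) + 25 + 28) gives (3,4) = 7.
Row 2 needs 95; the known cells sum to 55, so (2,1) = 40.
Row 3: 31 + 19 + 7 + (-5) + ? = 95, so (3,1) = 43.

43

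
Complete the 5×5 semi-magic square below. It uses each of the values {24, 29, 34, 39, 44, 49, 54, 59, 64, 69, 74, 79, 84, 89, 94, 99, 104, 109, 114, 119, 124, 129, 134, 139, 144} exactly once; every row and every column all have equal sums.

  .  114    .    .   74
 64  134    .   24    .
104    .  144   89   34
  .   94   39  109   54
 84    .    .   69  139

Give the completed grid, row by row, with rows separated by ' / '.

44 114 59 129 74 / 64 134 79 24 119 / 104 49 144 89 34 / 124 94 39 109 54 / 84 29 99 69 139

The 25 entries sum to 2100, so each line sums to 2100/5 = 420.
Row 3 needs 420; the known cells sum to 371, so (3,2) = 49.
Row 4: 94 + 39 + 109 + 54 + ? = 420, so (4,1) = 124.
Column 1 needs 420; the known cells sum to 376, so (1,1) = 44.
Column 2: 114 + 134 + 49 + 94 + ? = 420, so (5,2) = 29.
Column 4 needs 420; the known cells sum to 291, so (1,4) = 129.
Column 5: 74 + 34 + 54 + 139 + ? = 420, so (2,5) = 119.
From row 1, 420 − (44 + 114 + 129 + 74) gives (1,3) = 59.
Row 2 needs 420; the known cells sum to 341, so (2,3) = 79.
Row 5 must total 420; the given cells sum to 321, so (5,3) = 99.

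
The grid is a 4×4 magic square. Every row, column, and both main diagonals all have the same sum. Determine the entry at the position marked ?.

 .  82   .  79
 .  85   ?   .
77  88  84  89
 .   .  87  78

81

Row 3 is complete and sums to 338; that is the magic constant.
From column 2, 338 − (82 + 85 + 88) gives (4,2) = 83.
Column 4: 79 + 89 + 78 + ? = 338, so (2,4) = 92.
Main diagonal: 85 + 84 + 78 + ? = 338, so (1,1) = 91.
The remaining cell in row 1 is (1,3) = 338 − 252 = 86.
Row 4 needs 338; the known cells sum to 248, so (4,1) = 90.
From column 1, 338 − (91 + 77 + 90) gives (2,1) = 80.
The remaining cell in column 3 is (2,3) = 338 − 257 = 81.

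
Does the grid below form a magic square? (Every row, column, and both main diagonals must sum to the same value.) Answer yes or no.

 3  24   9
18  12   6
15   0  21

Row 1: 3 + 24 + 9 = 36.
Row 2: 18 + 12 + 6 = 36.
Row 3: 15 + 0 + 21 = 36.
Column 1: 3 + 18 + 15 = 36.
Column 2: 24 + 12 + 0 = 36.
Column 3: 9 + 6 + 21 = 36.
Main diagonal: 3 + 12 + 21 = 36.
Anti-diagonal: 9 + 12 + 15 = 36.
All lines sum to 36.

Yes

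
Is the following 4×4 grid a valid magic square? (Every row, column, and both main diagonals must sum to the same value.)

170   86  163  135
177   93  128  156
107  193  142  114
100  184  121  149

No — row 3 sums to 556 but main diagonal sums to 554.

Row 1: 170 + 86 + 163 + 135 = 554.
Row 2: 177 + 93 + 128 + 156 = 554.
Row 3: 107 + 193 + 142 + 114 = 556.
Row 4: 100 + 184 + 121 + 149 = 554.
Column 1: 170 + 177 + 107 + 100 = 554.
Column 2: 86 + 93 + 193 + 184 = 556.
Column 3: 163 + 128 + 142 + 121 = 554.
Column 4: 135 + 156 + 114 + 149 = 554.
Main diagonal: 170 + 93 + 142 + 149 = 554.
Anti-diagonal: 135 + 128 + 193 + 100 = 556.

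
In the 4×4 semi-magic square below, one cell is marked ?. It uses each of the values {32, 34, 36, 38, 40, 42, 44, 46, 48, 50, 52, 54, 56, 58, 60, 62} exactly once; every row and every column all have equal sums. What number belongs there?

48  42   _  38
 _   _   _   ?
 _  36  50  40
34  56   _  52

The 16 entries sum to 752, so each line sums to 752/4 = 188.
Row 1 must total 188; the given cells sum to 128, so (1,3) = 60.
The remaining cell in row 3 is (3,1) = 188 − 126 = 62.
The remaining cell in row 4 is (4,3) = 188 − 142 = 46.
Column 1 needs 188; the known cells sum to 144, so (2,1) = 44.
Column 2 needs 188; the known cells sum to 134, so (2,2) = 54.
Using column 3: 60 + 50 + 46 + ? → (2,3) = 188 − 156 = 32.
From column 4, 188 − (38 + 40 + 52) gives (2,4) = 58.

58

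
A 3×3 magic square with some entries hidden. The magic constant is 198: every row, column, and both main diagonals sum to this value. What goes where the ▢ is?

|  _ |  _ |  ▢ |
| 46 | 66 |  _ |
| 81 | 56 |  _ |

Using row 2: 46 + 66 + ? → (2,3) = 198 − 112 = 86.
Row 3: 81 + 56 + ? = 198, so (3,3) = 61.
Column 1 needs 198; the known cells sum to 127, so (1,1) = 71.
From column 2, 198 − (66 + 56) gives (1,2) = 76.
Using column 3: 86 + 61 + ? → (1,3) = 198 − 147 = 51.

51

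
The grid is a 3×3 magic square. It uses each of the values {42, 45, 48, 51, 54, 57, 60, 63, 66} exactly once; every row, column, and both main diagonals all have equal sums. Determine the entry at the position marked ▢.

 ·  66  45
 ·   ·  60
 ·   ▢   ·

The 9 entries sum to 486, so each line sums to 486/3 = 162.
Row 1 needs 162; the known cells sum to 111, so (1,1) = 51.
Column 3: 45 + 60 + ? = 162, so (3,3) = 57.
Main diagonal must total 162; the given cells sum to 108, so (2,2) = 54.
The remaining cell in anti-diagonal is (3,1) = 162 − 99 = 63.
Row 2 needs 162; the known cells sum to 114, so (2,1) = 48.
From row 3, 162 − (63 + 57) gives (3,2) = 42.

42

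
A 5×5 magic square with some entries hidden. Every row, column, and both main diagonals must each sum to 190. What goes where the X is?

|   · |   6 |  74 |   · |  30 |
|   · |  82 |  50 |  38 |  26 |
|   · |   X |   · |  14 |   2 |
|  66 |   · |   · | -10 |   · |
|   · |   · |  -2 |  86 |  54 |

58

Row 2 must total 190; the given cells sum to 196, so (2,1) = -6.
Column 4: 38 + 14 + (-10) + 86 + ? = 190, so (1,4) = 62.
From column 5, 190 − (30 + 26 + 2 + 54) gives (4,5) = 78.
Using row 1: 6 + 74 + 62 + 30 + ? → (1,1) = 190 − 172 = 18.
From main diagonal, 190 − (18 + 82 + (-10) + 54) gives (3,3) = 46.
From column 3, 190 − (74 + 50 + 46 + (-2)) gives (4,3) = 22.
The remaining cell in row 4 is (4,2) = 190 − 156 = 34.
The remaining cell in anti-diagonal is (5,1) = 190 − 148 = 42.
Using row 5: 42 + (-2) + 86 + 54 + ? → (5,2) = 190 − 180 = 10.
The remaining cell in column 1 is (3,1) = 190 − 120 = 70.
From column 2, 190 − (6 + 82 + 34 + 10) gives (3,2) = 58.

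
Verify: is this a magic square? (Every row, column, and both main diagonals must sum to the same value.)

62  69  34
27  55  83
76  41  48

Yes

Row 1: 62 + 69 + 34 = 165.
Row 2: 27 + 55 + 83 = 165.
Row 3: 76 + 41 + 48 = 165.
Column 1: 62 + 27 + 76 = 165.
Column 2: 69 + 55 + 41 = 165.
Column 3: 34 + 83 + 48 = 165.
Main diagonal: 62 + 55 + 48 = 165.
Anti-diagonal: 34 + 55 + 76 = 165.
All lines sum to 165.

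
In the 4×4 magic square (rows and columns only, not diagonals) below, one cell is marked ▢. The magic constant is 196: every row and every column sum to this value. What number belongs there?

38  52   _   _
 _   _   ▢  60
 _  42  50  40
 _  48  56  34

46

The remaining cell in row 3 is (3,1) = 196 − 132 = 64.
Row 4 must total 196; the given cells sum to 138, so (4,1) = 58.
The remaining cell in column 1 is (2,1) = 196 − 160 = 36.
Using column 2: 52 + 42 + 48 + ? → (2,2) = 196 − 142 = 54.
The remaining cell in column 4 is (1,4) = 196 − 134 = 62.
From row 1, 196 − (38 + 52 + 62) gives (1,3) = 44.
Using row 2: 36 + 54 + 60 + ? → (2,3) = 196 − 150 = 46.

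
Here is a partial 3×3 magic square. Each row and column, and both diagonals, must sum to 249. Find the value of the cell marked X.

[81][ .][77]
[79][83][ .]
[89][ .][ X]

Row 1: 81 + 77 + ? = 249, so (1,2) = 91.
Row 2: 79 + 83 + ? = 249, so (2,3) = 87.
Column 2 needs 249; the known cells sum to 174, so (3,2) = 75.
From column 3, 249 − (77 + 87) gives (3,3) = 85.

85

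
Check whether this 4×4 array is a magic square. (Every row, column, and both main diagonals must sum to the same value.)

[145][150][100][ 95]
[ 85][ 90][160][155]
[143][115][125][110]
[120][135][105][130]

No — row 3 sums to 493 but column 2 sums to 490.

Row 1: 145 + 150 + 100 + 95 = 490.
Row 2: 85 + 90 + 160 + 155 = 490.
Row 3: 143 + 115 + 125 + 110 = 493.
Row 4: 120 + 135 + 105 + 130 = 490.
Column 1: 145 + 85 + 143 + 120 = 493.
Column 2: 150 + 90 + 115 + 135 = 490.
Column 3: 100 + 160 + 125 + 105 = 490.
Column 4: 95 + 155 + 110 + 130 = 490.
Main diagonal: 145 + 90 + 125 + 130 = 490.
Anti-diagonal: 95 + 160 + 115 + 120 = 490.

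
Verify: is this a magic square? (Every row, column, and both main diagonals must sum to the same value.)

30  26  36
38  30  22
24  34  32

No — anti-diagonal sums to 90 but column 1 sums to 92.

Row 1: 30 + 26 + 36 = 92.
Row 2: 38 + 30 + 22 = 90.
Row 3: 24 + 34 + 32 = 90.
Column 1: 30 + 38 + 24 = 92.
Column 2: 26 + 30 + 34 = 90.
Column 3: 36 + 22 + 32 = 90.
Main diagonal: 30 + 30 + 32 = 92.
Anti-diagonal: 36 + 30 + 24 = 90.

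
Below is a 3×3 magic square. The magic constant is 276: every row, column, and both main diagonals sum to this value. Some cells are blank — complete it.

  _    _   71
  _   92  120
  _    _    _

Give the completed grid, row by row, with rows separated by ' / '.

99 106 71 / 64 92 120 / 113 78 85

Row 2 needs 276; the known cells sum to 212, so (2,1) = 64.
Column 3 needs 276; the known cells sum to 191, so (3,3) = 85.
Main diagonal must total 276; the given cells sum to 177, so (1,1) = 99.
Anti-diagonal needs 276; the known cells sum to 163, so (3,1) = 113.
Using row 1: 99 + 71 + ? → (1,2) = 276 − 170 = 106.
Row 3: 113 + 85 + ? = 276, so (3,2) = 78.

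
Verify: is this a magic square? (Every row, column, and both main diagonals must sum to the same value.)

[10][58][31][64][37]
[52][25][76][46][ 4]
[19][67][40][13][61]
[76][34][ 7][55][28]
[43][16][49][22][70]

No — main diagonal sums to 200 but row 2 sums to 203.

Row 1: 10 + 58 + 31 + 64 + 37 = 200.
Row 2: 52 + 25 + 76 + 46 + 4 = 203.
Row 3: 19 + 67 + 40 + 13 + 61 = 200.
Row 4: 76 + 34 + 7 + 55 + 28 = 200.
Row 5: 43 + 16 + 49 + 22 + 70 = 200.
Column 1: 10 + 52 + 19 + 76 + 43 = 200.
Column 2: 58 + 25 + 67 + 34 + 16 = 200.
Column 3: 31 + 76 + 40 + 7 + 49 = 203.
Column 4: 64 + 46 + 13 + 55 + 22 = 200.
Column 5: 37 + 4 + 61 + 28 + 70 = 200.
Main diagonal: 10 + 25 + 40 + 55 + 70 = 200.
Anti-diagonal: 37 + 46 + 40 + 34 + 43 = 200.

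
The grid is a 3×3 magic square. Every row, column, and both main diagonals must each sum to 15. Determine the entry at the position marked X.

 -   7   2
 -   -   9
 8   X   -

3

Row 1 must total 15; the given cells sum to 9, so (1,1) = 6.
The remaining cell in column 1 is (2,1) = 15 − 14 = 1.
Using column 3: 2 + 9 + ? → (3,3) = 15 − 11 = 4.
Main diagonal: 6 + 4 + ? = 15, so (2,2) = 5.
Row 3 must total 15; the given cells sum to 12, so (3,2) = 3.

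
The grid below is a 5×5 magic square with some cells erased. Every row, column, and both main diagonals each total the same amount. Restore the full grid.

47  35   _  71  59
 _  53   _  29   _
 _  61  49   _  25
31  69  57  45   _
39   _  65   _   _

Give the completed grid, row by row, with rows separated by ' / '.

Anti-diagonal is already complete: 59 + 29 + 49 + 69 + 39 = 245, so that is the magic constant.
Row 1: 47 + 35 + 71 + 59 + ? = 245, so (1,3) = 33.
Row 4: 31 + 69 + 57 + 45 + ? = 245, so (4,5) = 43.
The remaining cell in column 2 is (5,2) = 245 − 218 = 27.
Column 3 must total 245; the given cells sum to 204, so (2,3) = 41.
Main diagonal: 47 + 53 + 49 + 45 + ? = 245, so (5,5) = 51.
Row 5: 39 + 27 + 65 + 51 + ? = 245, so (5,4) = 63.
Column 4: 71 + 29 + 45 + 63 + ? = 245, so (3,4) = 37.
Column 5 needs 245; the known cells sum to 178, so (2,5) = 67.
The remaining cell in row 2 is (2,1) = 245 − 190 = 55.
Row 3: 61 + 49 + 37 + 25 + ? = 245, so (3,1) = 73.

47 35 33 71 59 / 55 53 41 29 67 / 73 61 49 37 25 / 31 69 57 45 43 / 39 27 65 63 51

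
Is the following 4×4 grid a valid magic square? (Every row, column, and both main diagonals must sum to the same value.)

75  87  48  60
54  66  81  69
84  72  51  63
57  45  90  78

Yes

Row 1: 75 + 87 + 48 + 60 = 270.
Row 2: 54 + 66 + 81 + 69 = 270.
Row 3: 84 + 72 + 51 + 63 = 270.
Row 4: 57 + 45 + 90 + 78 = 270.
Column 1: 75 + 54 + 84 + 57 = 270.
Column 2: 87 + 66 + 72 + 45 = 270.
Column 3: 48 + 81 + 51 + 90 = 270.
Column 4: 60 + 69 + 63 + 78 = 270.
Main diagonal: 75 + 66 + 51 + 78 = 270.
Anti-diagonal: 60 + 81 + 72 + 57 = 270.
All lines sum to 270.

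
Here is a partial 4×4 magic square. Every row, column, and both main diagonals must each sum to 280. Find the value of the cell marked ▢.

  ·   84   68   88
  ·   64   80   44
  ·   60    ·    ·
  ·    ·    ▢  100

56

Row 1 must total 280; the given cells sum to 240, so (1,1) = 40.
Row 2 must total 280; the given cells sum to 188, so (2,1) = 92.
Using column 2: 84 + 64 + 60 + ? → (4,2) = 280 − 208 = 72.
The remaining cell in column 4 is (3,4) = 280 − 232 = 48.
From main diagonal, 280 − (40 + 64 + 100) gives (3,3) = 76.
The remaining cell in anti-diagonal is (4,1) = 280 − 228 = 52.
From row 3, 280 − (60 + 76 + 48) gives (3,1) = 96.
From row 4, 280 − (52 + 72 + 100) gives (4,3) = 56.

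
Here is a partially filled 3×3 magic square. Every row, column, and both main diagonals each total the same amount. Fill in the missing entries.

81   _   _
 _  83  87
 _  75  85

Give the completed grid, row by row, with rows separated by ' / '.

81 91 77 / 79 83 87 / 89 75 85

Main diagonal is already complete: 81 + 83 + 85 = 249, so that is the magic constant.
Row 2 must total 249; the given cells sum to 170, so (2,1) = 79.
Row 3 must total 249; the given cells sum to 160, so (3,1) = 89.
The remaining cell in column 2 is (1,2) = 249 − 158 = 91.
The remaining cell in column 3 is (1,3) = 249 − 172 = 77.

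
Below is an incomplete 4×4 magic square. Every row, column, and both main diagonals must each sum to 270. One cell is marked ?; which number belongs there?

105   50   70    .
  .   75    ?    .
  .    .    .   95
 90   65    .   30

55

From row 1, 270 − (105 + 50 + 70) gives (1,4) = 45.
From row 4, 270 − (90 + 65 + 30) gives (4,3) = 85.
Column 2 must total 270; the given cells sum to 190, so (3,2) = 80.
Column 4: 45 + 95 + 30 + ? = 270, so (2,4) = 100.
Using main diagonal: 105 + 75 + 30 + ? → (3,3) = 270 − 210 = 60.
The remaining cell in anti-diagonal is (2,3) = 270 − 215 = 55.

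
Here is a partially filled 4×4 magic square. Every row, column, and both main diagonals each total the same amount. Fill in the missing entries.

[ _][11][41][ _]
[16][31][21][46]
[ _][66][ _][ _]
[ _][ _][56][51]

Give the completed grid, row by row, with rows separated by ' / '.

Row 2 is already complete: 16 + 31 + 21 + 46 = 114, so that is the magic constant.
Using column 2: 11 + 31 + 66 + ? → (4,2) = 114 − 108 = 6.
Column 3: 41 + 21 + 56 + ? = 114, so (3,3) = -4.
Main diagonal needs 114; the known cells sum to 78, so (1,1) = 36.
Row 1 needs 114; the known cells sum to 88, so (1,4) = 26.
Row 4 needs 114; the known cells sum to 113, so (4,1) = 1.
Using column 1: 36 + 16 + 1 + ? → (3,1) = 114 − 53 = 61.
Column 4 needs 114; the known cells sum to 123, so (3,4) = -9.

36 11 41 26 / 16 31 21 46 / 61 66 -4 -9 / 1 6 56 51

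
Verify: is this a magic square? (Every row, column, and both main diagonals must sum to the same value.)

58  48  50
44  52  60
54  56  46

Row 1: 58 + 48 + 50 = 156.
Row 2: 44 + 52 + 60 = 156.
Row 3: 54 + 56 + 46 = 156.
Column 1: 58 + 44 + 54 = 156.
Column 2: 48 + 52 + 56 = 156.
Column 3: 50 + 60 + 46 = 156.
Main diagonal: 58 + 52 + 46 = 156.
Anti-diagonal: 50 + 52 + 54 = 156.
All lines sum to 156.

Yes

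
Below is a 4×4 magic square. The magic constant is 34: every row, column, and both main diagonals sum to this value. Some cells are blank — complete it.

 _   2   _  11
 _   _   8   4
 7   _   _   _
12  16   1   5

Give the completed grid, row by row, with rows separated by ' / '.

From column 4, 34 − (11 + 4 + 5) gives (3,4) = 14.
From anti-diagonal, 34 − (11 + 8 + 12) gives (3,2) = 3.
From row 3, 34 − (7 + 3 + 14) gives (3,3) = 10.
Column 2 needs 34; the known cells sum to 21, so (2,2) = 13.
Using column 3: 8 + 10 + 1 + ? → (1,3) = 34 − 19 = 15.
From main diagonal, 34 − (13 + 10 + 5) gives (1,1) = 6.
Row 2 needs 34; the known cells sum to 25, so (2,1) = 9.

6 2 15 11 / 9 13 8 4 / 7 3 10 14 / 12 16 1 5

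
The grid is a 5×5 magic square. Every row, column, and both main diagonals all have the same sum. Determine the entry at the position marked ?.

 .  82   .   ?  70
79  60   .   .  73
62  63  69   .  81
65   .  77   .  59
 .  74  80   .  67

Column 5 is complete and sums to 350; that is the magic constant.
From row 3, 350 − (62 + 63 + 69 + 81) gives (3,4) = 75.
Column 2 must total 350; the given cells sum to 279, so (4,2) = 71.
Row 4: 65 + 71 + 77 + 59 + ? = 350, so (4,4) = 78.
From main diagonal, 350 − (60 + 69 + 78 + 67) gives (1,1) = 76.
Column 1: 76 + 79 + 62 + 65 + ? = 350, so (5,1) = 68.
Using anti-diagonal: 70 + 69 + 71 + 68 + ? → (2,4) = 350 − 278 = 72.
Row 2: 79 + 60 + 72 + 73 + ? = 350, so (2,3) = 66.
Row 5: 68 + 74 + 80 + 67 + ? = 350, so (5,4) = 61.
The remaining cell in column 3 is (1,3) = 350 − 292 = 58.
The remaining cell in column 4 is (1,4) = 350 − 286 = 64.

64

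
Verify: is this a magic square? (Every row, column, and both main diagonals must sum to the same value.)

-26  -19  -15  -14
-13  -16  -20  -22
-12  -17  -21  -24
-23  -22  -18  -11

No — column 3 sums to -74 but row 2 sums to -71.

Row 1: -26 + (-19) + (-15) + (-14) = -74.
Row 2: -13 + (-16) + (-20) + (-22) = -71.
Row 3: -12 + (-17) + (-21) + (-24) = -74.
Row 4: -23 + (-22) + (-18) + (-11) = -74.
Column 1: -26 + (-13) + (-12) + (-23) = -74.
Column 2: -19 + (-16) + (-17) + (-22) = -74.
Column 3: -15 + (-20) + (-21) + (-18) = -74.
Column 4: -14 + (-22) + (-24) + (-11) = -71.
Main diagonal: -26 + (-16) + (-21) + (-11) = -74.
Anti-diagonal: -14 + (-20) + (-17) + (-23) = -74.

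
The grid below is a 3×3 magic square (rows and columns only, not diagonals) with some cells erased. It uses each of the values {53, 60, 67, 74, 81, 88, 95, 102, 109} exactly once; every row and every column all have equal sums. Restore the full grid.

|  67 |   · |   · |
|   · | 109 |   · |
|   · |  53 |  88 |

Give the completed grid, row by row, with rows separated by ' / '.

The 9 entries sum to 729, so each line sums to 729/3 = 243.
The remaining cell in row 3 is (3,1) = 243 − 141 = 102.
Column 1 needs 243; the known cells sum to 169, so (2,1) = 74.
Column 2 needs 243; the known cells sum to 162, so (1,2) = 81.
Row 1 must total 243; the given cells sum to 148, so (1,3) = 95.
Row 2: 74 + 109 + ? = 243, so (2,3) = 60.

67 81 95 / 74 109 60 / 102 53 88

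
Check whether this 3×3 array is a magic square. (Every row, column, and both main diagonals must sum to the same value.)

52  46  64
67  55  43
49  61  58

Row 1: 52 + 46 + 64 = 162.
Row 2: 67 + 55 + 43 = 165.
Row 3: 49 + 61 + 58 = 168.
Column 1: 52 + 67 + 49 = 168.
Column 2: 46 + 55 + 61 = 162.
Column 3: 64 + 43 + 58 = 165.
Main diagonal: 52 + 55 + 58 = 165.
Anti-diagonal: 64 + 55 + 49 = 168.

No — main diagonal sums to 165 but row 1 sums to 162.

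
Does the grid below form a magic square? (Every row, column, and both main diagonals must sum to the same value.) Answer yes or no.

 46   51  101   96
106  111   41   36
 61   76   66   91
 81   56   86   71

Row 1: 46 + 51 + 101 + 96 = 294.
Row 2: 106 + 111 + 41 + 36 = 294.
Row 3: 61 + 76 + 66 + 91 = 294.
Row 4: 81 + 56 + 86 + 71 = 294.
Column 1: 46 + 106 + 61 + 81 = 294.
Column 2: 51 + 111 + 76 + 56 = 294.
Column 3: 101 + 41 + 66 + 86 = 294.
Column 4: 96 + 36 + 91 + 71 = 294.
Main diagonal: 46 + 111 + 66 + 71 = 294.
Anti-diagonal: 96 + 41 + 76 + 81 = 294.
All lines sum to 294.

Yes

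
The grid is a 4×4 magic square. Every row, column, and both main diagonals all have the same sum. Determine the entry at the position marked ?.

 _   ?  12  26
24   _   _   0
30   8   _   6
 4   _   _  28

Column 4 is complete and sums to 60; that is the magic constant.
Row 3 needs 60; the known cells sum to 44, so (3,3) = 16.
From column 1, 60 − (24 + 30 + 4) gives (1,1) = 2.
Using main diagonal: 2 + 16 + 28 + ? → (2,2) = 60 − 46 = 14.
Using anti-diagonal: 26 + 8 + 4 + ? → (2,3) = 60 − 38 = 22.
Row 1 must total 60; the given cells sum to 40, so (1,2) = 20.

20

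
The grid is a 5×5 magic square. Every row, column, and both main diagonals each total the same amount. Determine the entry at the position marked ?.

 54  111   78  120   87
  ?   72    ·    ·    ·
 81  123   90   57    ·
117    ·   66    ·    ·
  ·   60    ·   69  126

Row 1 is complete and sums to 450; that is the magic constant.
From row 3, 450 − (81 + 123 + 90 + 57) gives (3,5) = 99.
Using column 2: 111 + 72 + 123 + 60 + ? → (4,2) = 450 − 366 = 84.
Using main diagonal: 54 + 72 + 90 + 126 + ? → (4,4) = 450 − 342 = 108.
Row 4 must total 450; the given cells sum to 375, so (4,5) = 75.
Column 4 must total 450; the given cells sum to 354, so (2,4) = 96.
Column 5 needs 450; the known cells sum to 387, so (2,5) = 63.
The remaining cell in anti-diagonal is (5,1) = 450 − 357 = 93.
From row 5, 450 − (93 + 60 + 69 + 126) gives (5,3) = 102.
Column 1 needs 450; the known cells sum to 345, so (2,1) = 105.

105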